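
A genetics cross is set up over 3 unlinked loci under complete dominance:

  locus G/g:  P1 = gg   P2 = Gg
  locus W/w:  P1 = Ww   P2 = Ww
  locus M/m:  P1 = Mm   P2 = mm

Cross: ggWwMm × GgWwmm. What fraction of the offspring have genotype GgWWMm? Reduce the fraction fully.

P(GgWWMm) = 1/16

ggWwMm gametes: gWM×2, gWm×2, gwM×2, gwm×2
GgWwmm gametes: GWm×2, Gwm×2, gWm×2, gwm×2
ggWwMm×GgWwmm grid (8·8=64): GgWWMm=4 GgWWmm=4 GgWwMm=8 GgWwmm=8 GgwwMm=4 Ggwwmm=4 ggWWMm=4 ggWWmm=4 ggWwMm=8 ggWwmm=8 ggwwMm=4 ggwwmm=4
GgWWMm hits 4/64; gcd=4; 4÷4/64÷4 = 1/16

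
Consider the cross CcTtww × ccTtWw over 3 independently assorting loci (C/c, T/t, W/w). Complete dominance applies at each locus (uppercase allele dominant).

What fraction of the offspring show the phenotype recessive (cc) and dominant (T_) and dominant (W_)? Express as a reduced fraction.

CcTtww gametes: CTw×2, Ctw×2, cTw×2, ctw×2
ccTtWw gametes: cTW×2, cTw×2, ctW×2, ctw×2
CcTtww×ccTtWw grid (8·8=64): CcTTWw=4 CcTTww=4 CcTtWw=8 CcTtww=8 CcttWw=4 Ccttww=4 ccTTWw=4 ccTTww=4 ccTtWw=8 ccTtww=8 ccttWw=4 ccttww=4
cc T_ W_ hits 12/64; gcd=4; 12÷4/64÷4 = 3/16

P(cc T_ W_) = 3/16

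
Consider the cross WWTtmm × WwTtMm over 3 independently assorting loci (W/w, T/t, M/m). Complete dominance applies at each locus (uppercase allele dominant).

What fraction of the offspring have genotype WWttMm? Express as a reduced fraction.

P(WWttMm) = 1/16

WWTtmm gametes: WTm×4, Wtm×4
WwTtMm gametes: WTM×1, WTm×1, WtM×1, Wtm×1, wTM×1, wTm×1, wtM×1, wtm×1
WWTtmm×WwTtMm grid (8·8=64): WWTTMm=4 WWTTmm=4 WWTtMm=8 WWTtmm=8 WWttMm=4 WWttmm=4 WwTTMm=4 WwTTmm=4 WwTtMm=8 WwTtmm=8 WwttMm=4 Wwttmm=4
WWttMm hits 4/64; gcd=4; 4÷4/64÷4 = 1/16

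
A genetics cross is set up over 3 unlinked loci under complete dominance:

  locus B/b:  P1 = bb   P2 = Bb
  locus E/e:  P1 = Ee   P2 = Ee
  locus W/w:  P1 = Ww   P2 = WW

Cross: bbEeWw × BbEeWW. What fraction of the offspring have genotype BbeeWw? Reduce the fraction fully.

bbEeWw gametes: bEW×2, bEw×2, beW×2, bew×2
BbEeWW gametes: BEW×2, BeW×2, bEW×2, beW×2
bbEeWw×BbEeWW grid (8·8=64): BbEEWW=4 BbEEWw=4 BbEeWW=8 BbEeWw=8 BbeeWW=4 BbeeWw=4 bbEEWW=4 bbEEWw=4 bbEeWW=8 bbEeWw=8 bbeeWW=4 bbeeWw=4
BbeeWw hits 4/64; gcd=4; 4÷4/64÷4 = 1/16

P(BbeeWw) = 1/16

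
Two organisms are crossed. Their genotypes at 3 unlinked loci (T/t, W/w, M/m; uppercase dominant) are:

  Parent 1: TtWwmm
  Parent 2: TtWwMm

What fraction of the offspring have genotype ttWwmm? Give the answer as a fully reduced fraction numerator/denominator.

TtWwmm gametes: TWm×2, Twm×2, tWm×2, twm×2
TtWwMm gametes: TWM×1, TWm×1, TwM×1, Twm×1, tWM×1, tWm×1, twM×1, twm×1
TtWwmm×TtWwMm grid (8·8=64): TTWWMm=2 TTWWmm=2 TTWwMm=4 TTWwmm=4 TTwwMm=2 TTwwmm=2 TtWWMm=4 TtWWmm=4 TtWwMm=8 TtWwmm=8 TtwwMm=4 Ttwwmm=4 ttWWMm=2 ttWWmm=2 ttWwMm=4 ttWwmm=4 ttwwMm=2 ttwwmm=2
ttWwmm hits 4/64; gcd=4; 4÷4/64÷4 = 1/16

P(ttWwmm) = 1/16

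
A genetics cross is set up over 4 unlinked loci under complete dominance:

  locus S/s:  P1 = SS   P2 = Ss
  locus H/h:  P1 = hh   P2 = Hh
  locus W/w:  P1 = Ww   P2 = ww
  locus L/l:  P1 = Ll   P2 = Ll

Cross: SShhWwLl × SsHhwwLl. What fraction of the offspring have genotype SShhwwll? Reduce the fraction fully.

SShhWwLl gametes: ShWL×4, ShWl×4, ShwL×4, Shwl×4
SsHhwwLl gametes: SHwL×2, SHwl×2, ShwL×2, Shwl×2, sHwL×2, sHwl×2, shwL×2, shwl×2
SShhWwLl×SsHhwwLl grid (16·16=256): SSHhWwLL=8 SSHhWwLl=16 SSHhWwll=8 SSHhwwLL=8 SSHhwwLl=16 SSHhwwll=8 SShhWwLL=8 SShhWwLl=16 SShhWwll=8 SShhwwLL=8 SShhwwLl=16 SShhwwll=8 SsHhWwLL=8 SsHhWwLl=16 SsHhWwll=8 SsHhwwLL=8 SsHhwwLl=16 SsHhwwll=8 SshhWwLL=8 SshhWwLl=16 SshhWwll=8 SshhwwLL=8 SshhwwLl=16 Sshhwwll=8
SShhwwll hits 8/256; gcd=8; 8÷8/256÷8 = 1/32

P(SShhwwll) = 1/32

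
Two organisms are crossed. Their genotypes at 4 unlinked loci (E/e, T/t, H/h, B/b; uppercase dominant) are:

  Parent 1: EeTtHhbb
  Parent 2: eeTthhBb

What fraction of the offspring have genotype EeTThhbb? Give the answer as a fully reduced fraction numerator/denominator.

EeTtHhbb gametes: ETHb×2, EThb×2, EtHb×2, Ethb×2, eTHb×2, eThb×2, etHb×2, ethb×2
eeTthhBb gametes: eThB×4, eThb×4, ethB×4, ethb×4
EeTtHhbb×eeTthhBb grid (16·16=256): EeTTHhBb=8 EeTTHhbb=8 EeTThhBb=8 EeTThhbb=8 EeTtHhBb=16 EeTtHhbb=16 EeTthhBb=16 EeTthhbb=16 EettHhBb=8 EettHhbb=8 EetthhBb=8 Eetthhbb=8 eeTTHhBb=8 eeTTHhbb=8 eeTThhBb=8 eeTThhbb=8 eeTtHhBb=16 eeTtHhbb=16 eeTthhBb=16 eeTthhbb=16 eettHhBb=8 eettHhbb=8 eetthhBb=8 eetthhbb=8
EeTThhbb hits 8/256; gcd=8; 8÷8/256÷8 = 1/32

P(EeTThhbb) = 1/32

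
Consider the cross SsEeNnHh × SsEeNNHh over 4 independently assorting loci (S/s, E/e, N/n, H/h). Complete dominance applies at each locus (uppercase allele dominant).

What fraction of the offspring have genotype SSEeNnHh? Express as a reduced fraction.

SsEeNnHh gametes: SENH×1, SENh×1, SEnH×1, SEnh×1, SeNH×1, SeNh×1, SenH×1, Senh×1, sENH×1, sENh×1, sEnH×1, sEnh×1, seNH×1, seNh×1, senH×1, senh×1
SsEeNNHh gametes: SENH×2, SENh×2, SeNH×2, SeNh×2, sENH×2, sENh×2, seNH×2, seNh×2
SsEeNnHh×SsEeNNHh grid (16·16=256): SSEENNHH=2 SSEENNHh=4 SSEENNhh=2 SSEENnHH=2 SSEENnHh=4 SSEENnhh=2 SSEeNNHH=4 SSEeNNHh=8 SSEeNNhh=4 SSEeNnHH=4 SSEeNnHh=8 SSEeNnhh=4 SSeeNNHH=2 SSeeNNHh=4 SSeeNNhh=2 SSeeNnHH=2 SSeeNnHh=4 SSeeNnhh=2 SsEENNHH=4 SsEENNHh=8 SsEENNhh=4 SsEENnHH=4 SsEENnHh=8 SsEENnhh=4 SsEeNNHH=8 SsEeNNHh=16 SsEeNNhh=8 SsEeNnHH=8 SsEeNnHh=16 SsEeNnhh=8 SseeNNHH=4 SseeNNHh=8 SseeNNhh=4 SseeNnHH=4 SseeNnHh=8 SseeNnhh=4 ssEENNHH=2 ssEENNHh=4 ssEENNhh=2 ssEENnHH=2 ssEENnHh=4 ssEENnhh=2 ssEeNNHH=4 ssEeNNHh=8 ssEeNNhh=4 ssEeNnHH=4 ssEeNnHh=8 ssEeNnhh=4 sseeNNHH=2 sseeNNHh=4 sseeNNhh=2 sseeNnHH=2 sseeNnHh=4 sseeNnhh=2
SSEeNnHh hits 8/256; gcd=8; 8÷8/256÷8 = 1/32

P(SSEeNnHh) = 1/32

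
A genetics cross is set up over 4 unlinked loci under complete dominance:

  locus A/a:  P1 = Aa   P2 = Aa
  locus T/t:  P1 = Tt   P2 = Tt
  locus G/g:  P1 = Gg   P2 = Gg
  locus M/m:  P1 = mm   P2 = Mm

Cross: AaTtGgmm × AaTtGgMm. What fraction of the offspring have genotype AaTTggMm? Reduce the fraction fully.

AaTtGgmm gametes: ATGm×2, ATgm×2, AtGm×2, Atgm×2, aTGm×2, aTgm×2, atGm×2, atgm×2
AaTtGgMm gametes: ATGM×1, ATGm×1, ATgM×1, ATgm×1, AtGM×1, AtGm×1, AtgM×1, Atgm×1, aTGM×1, aTGm×1, aTgM×1, aTgm×1, atGM×1, atGm×1, atgM×1, atgm×1
AaTtGgmm×AaTtGgMm grid (16·16=256): AATTGGMm=2 AATTGGmm=2 AATTGgMm=4 AATTGgmm=4 AATTggMm=2 AATTggmm=2 AATtGGMm=4 AATtGGmm=4 AATtGgMm=8 AATtGgmm=8 AATtggMm=4 AATtggmm=4 AAttGGMm=2 AAttGGmm=2 AAttGgMm=4 AAttGgmm=4 AAttggMm=2 AAttggmm=2 AaTTGGMm=4 AaTTGGmm=4 AaTTGgMm=8 AaTTGgmm=8 AaTTggMm=4 AaTTggmm=4 AaTtGGMm=8 AaTtGGmm=8 AaTtGgMm=16 AaTtGgmm=16 AaTtggMm=8 AaTtggmm=8 AattGGMm=4 AattGGmm=4 AattGgMm=8 AattGgmm=8 AattggMm=4 Aattggmm=4 aaTTGGMm=2 aaTTGGmm=2 aaTTGgMm=4 aaTTGgmm=4 aaTTggMm=2 aaTTggmm=2 aaTtGGMm=4 aaTtGGmm=4 aaTtGgMm=8 aaTtGgmm=8 aaTtggMm=4 aaTtggmm=4 aattGGMm=2 aattGGmm=2 aattGgMm=4 aattGgmm=4 aattggMm=2 aattggmm=2
AaTTggMm hits 4/256; gcd=4; 4÷4/256÷4 = 1/64

P(AaTTggMm) = 1/64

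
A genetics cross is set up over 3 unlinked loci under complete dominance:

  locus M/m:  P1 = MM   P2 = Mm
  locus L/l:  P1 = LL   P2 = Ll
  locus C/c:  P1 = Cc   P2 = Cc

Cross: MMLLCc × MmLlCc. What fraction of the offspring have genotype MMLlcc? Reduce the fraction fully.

P(MMLlcc) = 1/16

MMLLCc gametes: MLC×4, MLc×4
MmLlCc gametes: MLC×1, MLc×1, MlC×1, Mlc×1, mLC×1, mLc×1, mlC×1, mlc×1
MMLLCc×MmLlCc grid (8·8=64): MMLLCC=4 MMLLCc=8 MMLLcc=4 MMLlCC=4 MMLlCc=8 MMLlcc=4 MmLLCC=4 MmLLCc=8 MmLLcc=4 MmLlCC=4 MmLlCc=8 MmLlcc=4
MMLlcc hits 4/64; gcd=4; 4÷4/64÷4 = 1/16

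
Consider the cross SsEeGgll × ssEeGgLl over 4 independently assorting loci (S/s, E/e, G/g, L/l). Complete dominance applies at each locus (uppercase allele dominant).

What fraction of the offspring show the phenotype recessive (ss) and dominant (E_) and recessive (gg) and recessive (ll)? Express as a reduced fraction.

P(ss E_ gg ll) = 3/64

SsEeGgll gametes: SEGl×2, SEgl×2, SeGl×2, Segl×2, sEGl×2, sEgl×2, seGl×2, segl×2
ssEeGgLl gametes: sEGL×2, sEGl×2, sEgL×2, sEgl×2, seGL×2, seGl×2, segL×2, segl×2
SsEeGgll×ssEeGgLl grid (16·16=256): SsEEGGLl=4 SsEEGGll=4 SsEEGgLl=8 SsEEGgll=8 SsEEggLl=4 SsEEggll=4 SsEeGGLl=8 SsEeGGll=8 SsEeGgLl=16 SsEeGgll=16 SsEeggLl=8 SsEeggll=8 SseeGGLl=4 SseeGGll=4 SseeGgLl=8 SseeGgll=8 SseeggLl=4 Sseeggll=4 ssEEGGLl=4 ssEEGGll=4 ssEEGgLl=8 ssEEGgll=8 ssEEggLl=4 ssEEggll=4 ssEeGGLl=8 ssEeGGll=8 ssEeGgLl=16 ssEeGgll=16 ssEeggLl=8 ssEeggll=8 sseeGGLl=4 sseeGGll=4 sseeGgLl=8 sseeGgll=8 sseeggLl=4 sseeggll=4
ss E_ gg ll hits 12/256; gcd=4; 12÷4/256÷4 = 3/64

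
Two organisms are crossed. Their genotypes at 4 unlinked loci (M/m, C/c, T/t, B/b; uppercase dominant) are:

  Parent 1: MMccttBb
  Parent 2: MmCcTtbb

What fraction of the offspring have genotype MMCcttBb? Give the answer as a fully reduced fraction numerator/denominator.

P(MMCcttBb) = 1/16

MMccttBb gametes: MctB×8, Mctb×8
MmCcTtbb gametes: MCTb×2, MCtb×2, McTb×2, Mctb×2, mCTb×2, mCtb×2, mcTb×2, mctb×2
MMccttBb×MmCcTtbb grid (16·16=256): MMCcTtBb=16 MMCcTtbb=16 MMCcttBb=16 MMCcttbb=16 MMccTtBb=16 MMccTtbb=16 MMccttBb=16 MMccttbb=16 MmCcTtBb=16 MmCcTtbb=16 MmCcttBb=16 MmCcttbb=16 MmccTtBb=16 MmccTtbb=16 MmccttBb=16 Mmccttbb=16
MMCcttBb hits 16/256; gcd=16; 16÷16/256÷16 = 1/16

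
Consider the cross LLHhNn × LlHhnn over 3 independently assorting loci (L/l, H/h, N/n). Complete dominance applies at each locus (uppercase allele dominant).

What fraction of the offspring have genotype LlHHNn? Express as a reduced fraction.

LLHhNn gametes: LHN×2, LHn×2, LhN×2, Lhn×2
LlHhnn gametes: LHn×2, Lhn×2, lHn×2, lhn×2
LLHhNn×LlHhnn grid (8·8=64): LLHHNn=4 LLHHnn=4 LLHhNn=8 LLHhnn=8 LLhhNn=4 LLhhnn=4 LlHHNn=4 LlHHnn=4 LlHhNn=8 LlHhnn=8 LlhhNn=4 Llhhnn=4
LlHHNn hits 4/64; gcd=4; 4÷4/64÷4 = 1/16

P(LlHHNn) = 1/16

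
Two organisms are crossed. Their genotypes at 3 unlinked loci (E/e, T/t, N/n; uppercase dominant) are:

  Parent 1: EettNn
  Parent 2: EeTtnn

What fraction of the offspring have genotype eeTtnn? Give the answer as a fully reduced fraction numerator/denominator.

EettNn gametes: EtN×2, Etn×2, etN×2, etn×2
EeTtnn gametes: ETn×2, Etn×2, eTn×2, etn×2
EettNn×EeTtnn grid (8·8=64): EETtNn=4 EETtnn=4 EEttNn=4 EEttnn=4 EeTtNn=8 EeTtnn=8 EettNn=8 Eettnn=8 eeTtNn=4 eeTtnn=4 eettNn=4 eettnn=4
eeTtnn hits 4/64; gcd=4; 4÷4/64÷4 = 1/16

P(eeTtnn) = 1/16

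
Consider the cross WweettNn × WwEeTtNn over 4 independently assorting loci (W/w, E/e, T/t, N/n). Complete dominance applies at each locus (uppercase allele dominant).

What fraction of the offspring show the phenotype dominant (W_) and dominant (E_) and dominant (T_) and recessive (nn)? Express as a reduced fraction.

P(W_ E_ T_ nn) = 3/64

WweettNn gametes: WetN×4, Wetn×4, wetN×4, wetn×4
WwEeTtNn gametes: WETN×1, WETn×1, WEtN×1, WEtn×1, WeTN×1, WeTn×1, WetN×1, Wetn×1, wETN×1, wETn×1, wEtN×1, wEtn×1, weTN×1, weTn×1, wetN×1, wetn×1
WweettNn×WwEeTtNn grid (16·16=256): WWEeTtNN=4 WWEeTtNn=8 WWEeTtnn=4 WWEettNN=4 WWEettNn=8 WWEettnn=4 WWeeTtNN=4 WWeeTtNn=8 WWeeTtnn=4 WWeettNN=4 WWeettNn=8 WWeettnn=4 WwEeTtNN=8 WwEeTtNn=16 WwEeTtnn=8 WwEettNN=8 WwEettNn=16 WwEettnn=8 WweeTtNN=8 WweeTtNn=16 WweeTtnn=8 WweettNN=8 WweettNn=16 Wweettnn=8 wwEeTtNN=4 wwEeTtNn=8 wwEeTtnn=4 wwEettNN=4 wwEettNn=8 wwEettnn=4 wweeTtNN=4 wweeTtNn=8 wweeTtnn=4 wweettNN=4 wweettNn=8 wweettnn=4
W_ E_ T_ nn hits 12/256; gcd=4; 12÷4/256÷4 = 3/64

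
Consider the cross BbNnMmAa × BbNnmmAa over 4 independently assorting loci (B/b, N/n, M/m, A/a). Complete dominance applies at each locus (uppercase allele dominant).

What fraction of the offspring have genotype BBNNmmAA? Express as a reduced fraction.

BbNnMmAa gametes: BNMA×1, BNMa×1, BNmA×1, BNma×1, BnMA×1, BnMa×1, BnmA×1, Bnma×1, bNMA×1, bNMa×1, bNmA×1, bNma×1, bnMA×1, bnMa×1, bnmA×1, bnma×1
BbNnmmAa gametes: BNmA×2, BNma×2, BnmA×2, Bnma×2, bNmA×2, bNma×2, bnmA×2, bnma×2
BbNnMmAa×BbNnmmAa grid (16·16=256): BBNNMmAA=2 BBNNMmAa=4 BBNNMmaa=2 BBNNmmAA=2 BBNNmmAa=4 BBNNmmaa=2 BBNnMmAA=4 BBNnMmAa=8 BBNnMmaa=4 BBNnmmAA=4 BBNnmmAa=8 BBNnmmaa=4 BBnnMmAA=2 BBnnMmAa=4 BBnnMmaa=2 BBnnmmAA=2 BBnnmmAa=4 BBnnmmaa=2 BbNNMmAA=4 BbNNMmAa=8 BbNNMmaa=4 BbNNmmAA=4 BbNNmmAa=8 BbNNmmaa=4 BbNnMmAA=8 BbNnMmAa=16 BbNnMmaa=8 BbNnmmAA=8 BbNnmmAa=16 BbNnmmaa=8 BbnnMmAA=4 BbnnMmAa=8 BbnnMmaa=4 BbnnmmAA=4 BbnnmmAa=8 Bbnnmmaa=4 bbNNMmAA=2 bbNNMmAa=4 bbNNMmaa=2 bbNNmmAA=2 bbNNmmAa=4 bbNNmmaa=2 bbNnMmAA=4 bbNnMmAa=8 bbNnMmaa=4 bbNnmmAA=4 bbNnmmAa=8 bbNnmmaa=4 bbnnMmAA=2 bbnnMmAa=4 bbnnMmaa=2 bbnnmmAA=2 bbnnmmAa=4 bbnnmmaa=2
BBNNmmAA hits 2/256; gcd=2; 2÷2/256÷2 = 1/128

P(BBNNmmAA) = 1/128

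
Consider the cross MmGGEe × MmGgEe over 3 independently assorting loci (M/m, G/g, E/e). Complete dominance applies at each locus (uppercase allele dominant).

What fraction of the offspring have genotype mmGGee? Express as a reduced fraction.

P(mmGGee) = 1/32

MmGGEe gametes: MGE×2, MGe×2, mGE×2, mGe×2
MmGgEe gametes: MGE×1, MGe×1, MgE×1, Mge×1, mGE×1, mGe×1, mgE×1, mge×1
MmGGEe×MmGgEe grid (8·8=64): MMGGEE=2 MMGGEe=4 MMGGee=2 MMGgEE=2 MMGgEe=4 MMGgee=2 MmGGEE=4 MmGGEe=8 MmGGee=4 MmGgEE=4 MmGgEe=8 MmGgee=4 mmGGEE=2 mmGGEe=4 mmGGee=2 mmGgEE=2 mmGgEe=4 mmGgee=2
mmGGee hits 2/64; gcd=2; 2÷2/64÷2 = 1/32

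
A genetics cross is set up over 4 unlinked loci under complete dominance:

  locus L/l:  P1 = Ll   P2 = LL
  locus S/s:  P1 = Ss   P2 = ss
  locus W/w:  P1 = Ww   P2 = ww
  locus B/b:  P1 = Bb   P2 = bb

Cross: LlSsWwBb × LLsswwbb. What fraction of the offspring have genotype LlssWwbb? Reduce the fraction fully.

LlSsWwBb gametes: LSWB×1, LSWb×1, LSwB×1, LSwb×1, LsWB×1, LsWb×1, LswB×1, Lswb×1, lSWB×1, lSWb×1, lSwB×1, lSwb×1, lsWB×1, lsWb×1, lswB×1, lswb×1
LLsswwbb gametes: Lswb×16
LlSsWwBb×LLsswwbb grid (16·16=256): LLSsWwBb=16 LLSsWwbb=16 LLSswwBb=16 LLSswwbb=16 LLssWwBb=16 LLssWwbb=16 LLsswwBb=16 LLsswwbb=16 LlSsWwBb=16 LlSsWwbb=16 LlSswwBb=16 LlSswwbb=16 LlssWwBb=16 LlssWwbb=16 LlsswwBb=16 Llsswwbb=16
LlssWwbb hits 16/256; gcd=16; 16÷16/256÷16 = 1/16

P(LlssWwbb) = 1/16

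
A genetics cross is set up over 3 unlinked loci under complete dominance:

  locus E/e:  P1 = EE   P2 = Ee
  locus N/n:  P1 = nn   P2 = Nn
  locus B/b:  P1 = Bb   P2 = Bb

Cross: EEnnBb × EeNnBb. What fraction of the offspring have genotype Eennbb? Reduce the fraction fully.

EEnnBb gametes: EnB×4, Enb×4
EeNnBb gametes: ENB×1, ENb×1, EnB×1, Enb×1, eNB×1, eNb×1, enB×1, enb×1
EEnnBb×EeNnBb grid (8·8=64): EENnBB=4 EENnBb=8 EENnbb=4 EEnnBB=4 EEnnBb=8 EEnnbb=4 EeNnBB=4 EeNnBb=8 EeNnbb=4 EennBB=4 EennBb=8 Eennbb=4
Eennbb hits 4/64; gcd=4; 4÷4/64÷4 = 1/16

P(Eennbb) = 1/16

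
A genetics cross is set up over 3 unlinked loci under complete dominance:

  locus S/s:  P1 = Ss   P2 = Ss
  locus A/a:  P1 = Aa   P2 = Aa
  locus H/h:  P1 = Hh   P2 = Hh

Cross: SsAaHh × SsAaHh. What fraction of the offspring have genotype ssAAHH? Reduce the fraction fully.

SsAaHh gametes: SAH×1, SAh×1, SaH×1, Sah×1, sAH×1, sAh×1, saH×1, sah×1
SsAaHh gametes: SAH×1, SAh×1, SaH×1, Sah×1, sAH×1, sAh×1, saH×1, sah×1
SsAaHh×SsAaHh grid (8·8=64): SSAAHH=1 SSAAHh=2 SSAAhh=1 SSAaHH=2 SSAaHh=4 SSAahh=2 SSaaHH=1 SSaaHh=2 SSaahh=1 SsAAHH=2 SsAAHh=4 SsAAhh=2 SsAaHH=4 SsAaHh=8 SsAahh=4 SsaaHH=2 SsaaHh=4 Ssaahh=2 ssAAHH=1 ssAAHh=2 ssAAhh=1 ssAaHH=2 ssAaHh=4 ssAahh=2 ssaaHH=1 ssaaHh=2 ssaahh=1
ssAAHH hits 1/64; gcd=1; 1÷1/64÷1 = 1/64

P(ssAAHH) = 1/64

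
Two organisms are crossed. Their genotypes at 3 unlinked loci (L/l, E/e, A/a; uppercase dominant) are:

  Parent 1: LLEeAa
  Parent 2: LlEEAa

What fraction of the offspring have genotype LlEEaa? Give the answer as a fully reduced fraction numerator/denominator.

P(LlEEaa) = 1/16

LLEeAa gametes: LEA×2, LEa×2, LeA×2, Lea×2
LlEEAa gametes: LEA×2, LEa×2, lEA×2, lEa×2
LLEeAa×LlEEAa grid (8·8=64): LLEEAA=4 LLEEAa=8 LLEEaa=4 LLEeAA=4 LLEeAa=8 LLEeaa=4 LlEEAA=4 LlEEAa=8 LlEEaa=4 LlEeAA=4 LlEeAa=8 LlEeaa=4
LlEEaa hits 4/64; gcd=4; 4÷4/64÷4 = 1/16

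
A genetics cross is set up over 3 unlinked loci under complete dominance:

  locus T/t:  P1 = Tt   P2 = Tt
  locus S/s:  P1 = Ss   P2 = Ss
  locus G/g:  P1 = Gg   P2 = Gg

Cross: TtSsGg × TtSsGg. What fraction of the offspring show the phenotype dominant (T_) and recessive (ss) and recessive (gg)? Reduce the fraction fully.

TtSsGg gametes: TSG×1, TSg×1, TsG×1, Tsg×1, tSG×1, tSg×1, tsG×1, tsg×1
TtSsGg gametes: TSG×1, TSg×1, TsG×1, Tsg×1, tSG×1, tSg×1, tsG×1, tsg×1
TtSsGg×TtSsGg grid (8·8=64): TTSSGG=1 TTSSGg=2 TTSSgg=1 TTSsGG=2 TTSsGg=4 TTSsgg=2 TTssGG=1 TTssGg=2 TTssgg=1 TtSSGG=2 TtSSGg=4 TtSSgg=2 TtSsGG=4 TtSsGg=8 TtSsgg=4 TtssGG=2 TtssGg=4 Ttssgg=2 ttSSGG=1 ttSSGg=2 ttSSgg=1 ttSsGG=2 ttSsGg=4 ttSsgg=2 ttssGG=1 ttssGg=2 ttssgg=1
T_ ss gg hits 3/64; gcd=1; 3÷1/64÷1 = 3/64

P(T_ ss gg) = 3/64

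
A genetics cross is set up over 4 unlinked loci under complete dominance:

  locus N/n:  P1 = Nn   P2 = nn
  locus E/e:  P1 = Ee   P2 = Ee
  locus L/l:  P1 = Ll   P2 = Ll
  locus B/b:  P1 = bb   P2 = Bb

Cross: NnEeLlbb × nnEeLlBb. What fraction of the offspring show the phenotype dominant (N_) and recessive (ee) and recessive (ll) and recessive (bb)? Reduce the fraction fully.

NnEeLlbb gametes: NELb×2, NElb×2, NeLb×2, Nelb×2, nELb×2, nElb×2, neLb×2, nelb×2
nnEeLlBb gametes: nELB×2, nELb×2, nElB×2, nElb×2, neLB×2, neLb×2, nelB×2, nelb×2
NnEeLlbb×nnEeLlBb grid (16·16=256): NnEELLBb=4 NnEELLbb=4 NnEELlBb=8 NnEELlbb=8 NnEEllBb=4 NnEEllbb=4 NnEeLLBb=8 NnEeLLbb=8 NnEeLlBb=16 NnEeLlbb=16 NnEellBb=8 NnEellbb=8 NneeLLBb=4 NneeLLbb=4 NneeLlBb=8 NneeLlbb=8 NneellBb=4 Nneellbb=4 nnEELLBb=4 nnEELLbb=4 nnEELlBb=8 nnEELlbb=8 nnEEllBb=4 nnEEllbb=4 nnEeLLBb=8 nnEeLLbb=8 nnEeLlBb=16 nnEeLlbb=16 nnEellBb=8 nnEellbb=8 nneeLLBb=4 nneeLLbb=4 nneeLlBb=8 nneeLlbb=8 nneellBb=4 nneellbb=4
N_ ee ll bb hits 4/256; gcd=4; 4÷4/256÷4 = 1/64

P(N_ ee ll bb) = 1/64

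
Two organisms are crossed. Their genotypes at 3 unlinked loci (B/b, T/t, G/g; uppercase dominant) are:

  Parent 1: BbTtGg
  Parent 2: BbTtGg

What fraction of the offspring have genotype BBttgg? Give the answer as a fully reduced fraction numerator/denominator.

P(BBttgg) = 1/64

BbTtGg gametes: BTG×1, BTg×1, BtG×1, Btg×1, bTG×1, bTg×1, btG×1, btg×1
BbTtGg gametes: BTG×1, BTg×1, BtG×1, Btg×1, bTG×1, bTg×1, btG×1, btg×1
BbTtGg×BbTtGg grid (8·8=64): BBTTGG=1 BBTTGg=2 BBTTgg=1 BBTtGG=2 BBTtGg=4 BBTtgg=2 BBttGG=1 BBttGg=2 BBttgg=1 BbTTGG=2 BbTTGg=4 BbTTgg=2 BbTtGG=4 BbTtGg=8 BbTtgg=4 BbttGG=2 BbttGg=4 Bbttgg=2 bbTTGG=1 bbTTGg=2 bbTTgg=1 bbTtGG=2 bbTtGg=4 bbTtgg=2 bbttGG=1 bbttGg=2 bbttgg=1
BBttgg hits 1/64; gcd=1; 1÷1/64÷1 = 1/64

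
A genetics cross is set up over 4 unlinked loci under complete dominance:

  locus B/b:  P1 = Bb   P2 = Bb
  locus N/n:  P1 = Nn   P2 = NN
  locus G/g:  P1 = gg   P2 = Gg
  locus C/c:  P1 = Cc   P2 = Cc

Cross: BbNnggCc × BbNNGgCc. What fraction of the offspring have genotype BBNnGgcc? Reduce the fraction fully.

P(BBNnGgcc) = 1/64

BbNnggCc gametes: BNgC×2, BNgc×2, BngC×2, Bngc×2, bNgC×2, bNgc×2, bngC×2, bngc×2
BbNNGgCc gametes: BNGC×2, BNGc×2, BNgC×2, BNgc×2, bNGC×2, bNGc×2, bNgC×2, bNgc×2
BbNnggCc×BbNNGgCc grid (16·16=256): BBNNGgCC=4 BBNNGgCc=8 BBNNGgcc=4 BBNNggCC=4 BBNNggCc=8 BBNNggcc=4 BBNnGgCC=4 BBNnGgCc=8 BBNnGgcc=4 BBNnggCC=4 BBNnggCc=8 BBNnggcc=4 BbNNGgCC=8 BbNNGgCc=16 BbNNGgcc=8 BbNNggCC=8 BbNNggCc=16 BbNNggcc=8 BbNnGgCC=8 BbNnGgCc=16 BbNnGgcc=8 BbNnggCC=8 BbNnggCc=16 BbNnggcc=8 bbNNGgCC=4 bbNNGgCc=8 bbNNGgcc=4 bbNNggCC=4 bbNNggCc=8 bbNNggcc=4 bbNnGgCC=4 bbNnGgCc=8 bbNnGgcc=4 bbNnggCC=4 bbNnggCc=8 bbNnggcc=4
BBNnGgcc hits 4/256; gcd=4; 4÷4/256÷4 = 1/64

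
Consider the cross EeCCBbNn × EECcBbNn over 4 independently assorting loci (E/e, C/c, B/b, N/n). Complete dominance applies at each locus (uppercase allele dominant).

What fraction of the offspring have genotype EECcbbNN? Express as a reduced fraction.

EeCCBbNn gametes: ECBN×2, ECBn×2, ECbN×2, ECbn×2, eCBN×2, eCBn×2, eCbN×2, eCbn×2
EECcBbNn gametes: ECBN×2, ECBn×2, ECbN×2, ECbn×2, EcBN×2, EcBn×2, EcbN×2, Ecbn×2
EeCCBbNn×EECcBbNn grid (16·16=256): EECCBBNN=4 EECCBBNn=8 EECCBBnn=4 EECCBbNN=8 EECCBbNn=16 EECCBbnn=8 EECCbbNN=4 EECCbbNn=8 EECCbbnn=4 EECcBBNN=4 EECcBBNn=8 EECcBBnn=4 EECcBbNN=8 EECcBbNn=16 EECcBbnn=8 EECcbbNN=4 EECcbbNn=8 EECcbbnn=4 EeCCBBNN=4 EeCCBBNn=8 EeCCBBnn=4 EeCCBbNN=8 EeCCBbNn=16 EeCCBbnn=8 EeCCbbNN=4 EeCCbbNn=8 EeCCbbnn=4 EeCcBBNN=4 EeCcBBNn=8 EeCcBBnn=4 EeCcBbNN=8 EeCcBbNn=16 EeCcBbnn=8 EeCcbbNN=4 EeCcbbNn=8 EeCcbbnn=4
EECcbbNN hits 4/256; gcd=4; 4÷4/256÷4 = 1/64

P(EECcbbNN) = 1/64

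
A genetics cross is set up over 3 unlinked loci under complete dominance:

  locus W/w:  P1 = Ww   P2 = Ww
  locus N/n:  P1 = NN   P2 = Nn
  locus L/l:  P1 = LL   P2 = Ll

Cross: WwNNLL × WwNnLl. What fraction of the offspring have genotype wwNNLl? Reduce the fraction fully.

P(wwNNLl) = 1/16

WwNNLL gametes: WNL×4, wNL×4
WwNnLl gametes: WNL×1, WNl×1, WnL×1, Wnl×1, wNL×1, wNl×1, wnL×1, wnl×1
WwNNLL×WwNnLl grid (8·8=64): WWNNLL=4 WWNNLl=4 WWNnLL=4 WWNnLl=4 WwNNLL=8 WwNNLl=8 WwNnLL=8 WwNnLl=8 wwNNLL=4 wwNNLl=4 wwNnLL=4 wwNnLl=4
wwNNLl hits 4/64; gcd=4; 4÷4/64÷4 = 1/16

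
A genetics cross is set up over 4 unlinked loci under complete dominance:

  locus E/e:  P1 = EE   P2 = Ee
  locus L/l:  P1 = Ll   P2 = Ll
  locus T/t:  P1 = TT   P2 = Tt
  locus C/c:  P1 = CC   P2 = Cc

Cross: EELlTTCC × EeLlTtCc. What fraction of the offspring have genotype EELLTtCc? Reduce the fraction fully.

P(EELLTtCc) = 1/32

EELlTTCC gametes: ELTC×8, ElTC×8
EeLlTtCc gametes: ELTC×1, ELTc×1, ELtC×1, ELtc×1, ElTC×1, ElTc×1, EltC×1, Eltc×1, eLTC×1, eLTc×1, eLtC×1, eLtc×1, elTC×1, elTc×1, eltC×1, eltc×1
EELlTTCC×EeLlTtCc grid (16·16=256): EELLTTCC=8 EELLTTCc=8 EELLTtCC=8 EELLTtCc=8 EELlTTCC=16 EELlTTCc=16 EELlTtCC=16 EELlTtCc=16 EEllTTCC=8 EEllTTCc=8 EEllTtCC=8 EEllTtCc=8 EeLLTTCC=8 EeLLTTCc=8 EeLLTtCC=8 EeLLTtCc=8 EeLlTTCC=16 EeLlTTCc=16 EeLlTtCC=16 EeLlTtCc=16 EellTTCC=8 EellTTCc=8 EellTtCC=8 EellTtCc=8
EELLTtCc hits 8/256; gcd=8; 8÷8/256÷8 = 1/32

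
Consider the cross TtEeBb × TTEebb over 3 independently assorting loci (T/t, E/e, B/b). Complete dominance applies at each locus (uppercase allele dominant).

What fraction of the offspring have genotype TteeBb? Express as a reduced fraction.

TtEeBb gametes: TEB×1, TEb×1, TeB×1, Teb×1, tEB×1, tEb×1, teB×1, teb×1
TTEebb gametes: TEb×4, Teb×4
TtEeBb×TTEebb grid (8·8=64): TTEEBb=4 TTEEbb=4 TTEeBb=8 TTEebb=8 TTeeBb=4 TTeebb=4 TtEEBb=4 TtEEbb=4 TtEeBb=8 TtEebb=8 TteeBb=4 Tteebb=4
TteeBb hits 4/64; gcd=4; 4÷4/64÷4 = 1/16

P(TteeBb) = 1/16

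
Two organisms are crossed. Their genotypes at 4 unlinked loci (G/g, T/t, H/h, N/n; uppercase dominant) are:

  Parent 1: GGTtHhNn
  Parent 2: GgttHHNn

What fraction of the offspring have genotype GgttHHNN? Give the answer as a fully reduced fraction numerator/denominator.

P(GgttHHNN) = 1/32

GGTtHhNn gametes: GTHN×2, GTHn×2, GThN×2, GThn×2, GtHN×2, GtHn×2, GthN×2, Gthn×2
GgttHHNn gametes: GtHN×4, GtHn×4, gtHN×4, gtHn×4
GGTtHhNn×GgttHHNn grid (16·16=256): GGTtHHNN=8 GGTtHHNn=16 GGTtHHnn=8 GGTtHhNN=8 GGTtHhNn=16 GGTtHhnn=8 GGttHHNN=8 GGttHHNn=16 GGttHHnn=8 GGttHhNN=8 GGttHhNn=16 GGttHhnn=8 GgTtHHNN=8 GgTtHHNn=16 GgTtHHnn=8 GgTtHhNN=8 GgTtHhNn=16 GgTtHhnn=8 GgttHHNN=8 GgttHHNn=16 GgttHHnn=8 GgttHhNN=8 GgttHhNn=16 GgttHhnn=8
GgttHHNN hits 8/256; gcd=8; 8÷8/256÷8 = 1/32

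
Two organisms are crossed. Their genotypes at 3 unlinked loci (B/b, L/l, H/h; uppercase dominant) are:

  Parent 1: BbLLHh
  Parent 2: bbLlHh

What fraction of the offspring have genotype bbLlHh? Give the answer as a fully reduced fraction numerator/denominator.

P(bbLlHh) = 1/8

BbLLHh gametes: BLH×2, BLh×2, bLH×2, bLh×2
bbLlHh gametes: bLH×2, bLh×2, blH×2, blh×2
BbLLHh×bbLlHh grid (8·8=64): BbLLHH=4 BbLLHh=8 BbLLhh=4 BbLlHH=4 BbLlHh=8 BbLlhh=4 bbLLHH=4 bbLLHh=8 bbLLhh=4 bbLlHH=4 bbLlHh=8 bbLlhh=4
bbLlHh hits 8/64; gcd=8; 8÷8/64÷8 = 1/8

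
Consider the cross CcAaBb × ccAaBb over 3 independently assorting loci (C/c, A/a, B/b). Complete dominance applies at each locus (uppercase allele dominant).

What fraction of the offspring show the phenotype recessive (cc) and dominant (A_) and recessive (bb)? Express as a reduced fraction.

P(cc A_ bb) = 3/32

CcAaBb gametes: CAB×1, CAb×1, CaB×1, Cab×1, cAB×1, cAb×1, caB×1, cab×1
ccAaBb gametes: cAB×2, cAb×2, caB×2, cab×2
CcAaBb×ccAaBb grid (8·8=64): CcAABB=2 CcAABb=4 CcAAbb=2 CcAaBB=4 CcAaBb=8 CcAabb=4 CcaaBB=2 CcaaBb=4 Ccaabb=2 ccAABB=2 ccAABb=4 ccAAbb=2 ccAaBB=4 ccAaBb=8 ccAabb=4 ccaaBB=2 ccaaBb=4 ccaabb=2
cc A_ bb hits 6/64; gcd=2; 6÷2/64÷2 = 3/32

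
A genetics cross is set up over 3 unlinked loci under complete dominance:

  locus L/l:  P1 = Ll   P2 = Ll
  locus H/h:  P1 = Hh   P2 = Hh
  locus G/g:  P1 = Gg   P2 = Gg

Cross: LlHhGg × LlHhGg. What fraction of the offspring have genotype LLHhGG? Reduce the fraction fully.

P(LLHhGG) = 1/32

LlHhGg gametes: LHG×1, LHg×1, LhG×1, Lhg×1, lHG×1, lHg×1, lhG×1, lhg×1
LlHhGg gametes: LHG×1, LHg×1, LhG×1, Lhg×1, lHG×1, lHg×1, lhG×1, lhg×1
LlHhGg×LlHhGg grid (8·8=64): LLHHGG=1 LLHHGg=2 LLHHgg=1 LLHhGG=2 LLHhGg=4 LLHhgg=2 LLhhGG=1 LLhhGg=2 LLhhgg=1 LlHHGG=2 LlHHGg=4 LlHHgg=2 LlHhGG=4 LlHhGg=8 LlHhgg=4 LlhhGG=2 LlhhGg=4 Llhhgg=2 llHHGG=1 llHHGg=2 llHHgg=1 llHhGG=2 llHhGg=4 llHhgg=2 llhhGG=1 llhhGg=2 llhhgg=1
LLHhGG hits 2/64; gcd=2; 2÷2/64÷2 = 1/32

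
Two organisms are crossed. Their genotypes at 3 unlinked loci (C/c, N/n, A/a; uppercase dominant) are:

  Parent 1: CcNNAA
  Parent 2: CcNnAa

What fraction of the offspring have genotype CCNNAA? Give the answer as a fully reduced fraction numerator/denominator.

CcNNAA gametes: CNA×4, cNA×4
CcNnAa gametes: CNA×1, CNa×1, CnA×1, Cna×1, cNA×1, cNa×1, cnA×1, cna×1
CcNNAA×CcNnAa grid (8·8=64): CCNNAA=4 CCNNAa=4 CCNnAA=4 CCNnAa=4 CcNNAA=8 CcNNAa=8 CcNnAA=8 CcNnAa=8 ccNNAA=4 ccNNAa=4 ccNnAA=4 ccNnAa=4
CCNNAA hits 4/64; gcd=4; 4÷4/64÷4 = 1/16

P(CCNNAA) = 1/16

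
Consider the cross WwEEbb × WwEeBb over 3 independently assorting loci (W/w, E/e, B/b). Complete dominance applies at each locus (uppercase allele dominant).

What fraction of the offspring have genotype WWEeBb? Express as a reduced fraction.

P(WWEeBb) = 1/16

WwEEbb gametes: WEb×4, wEb×4
WwEeBb gametes: WEB×1, WEb×1, WeB×1, Web×1, wEB×1, wEb×1, weB×1, web×1
WwEEbb×WwEeBb grid (8·8=64): WWEEBb=4 WWEEbb=4 WWEeBb=4 WWEebb=4 WwEEBb=8 WwEEbb=8 WwEeBb=8 WwEebb=8 wwEEBb=4 wwEEbb=4 wwEeBb=4 wwEebb=4
WWEeBb hits 4/64; gcd=4; 4÷4/64÷4 = 1/16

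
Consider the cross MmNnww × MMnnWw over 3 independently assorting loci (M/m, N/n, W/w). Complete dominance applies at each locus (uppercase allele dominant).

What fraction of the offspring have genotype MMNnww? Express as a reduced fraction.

P(MMNnww) = 1/8

MmNnww gametes: MNw×2, Mnw×2, mNw×2, mnw×2
MMnnWw gametes: MnW×4, Mnw×4
MmNnww×MMnnWw grid (8·8=64): MMNnWw=8 MMNnww=8 MMnnWw=8 MMnnww=8 MmNnWw=8 MmNnww=8 MmnnWw=8 Mmnnww=8
MMNnww hits 8/64; gcd=8; 8÷8/64÷8 = 1/8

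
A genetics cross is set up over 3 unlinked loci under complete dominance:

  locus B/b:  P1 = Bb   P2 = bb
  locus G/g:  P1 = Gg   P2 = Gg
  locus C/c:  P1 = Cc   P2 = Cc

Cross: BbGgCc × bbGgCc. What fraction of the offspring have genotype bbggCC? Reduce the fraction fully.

BbGgCc gametes: BGC×1, BGc×1, BgC×1, Bgc×1, bGC×1, bGc×1, bgC×1, bgc×1
bbGgCc gametes: bGC×2, bGc×2, bgC×2, bgc×2
BbGgCc×bbGgCc grid (8·8=64): BbGGCC=2 BbGGCc=4 BbGGcc=2 BbGgCC=4 BbGgCc=8 BbGgcc=4 BbggCC=2 BbggCc=4 Bbggcc=2 bbGGCC=2 bbGGCc=4 bbGGcc=2 bbGgCC=4 bbGgCc=8 bbGgcc=4 bbggCC=2 bbggCc=4 bbggcc=2
bbggCC hits 2/64; gcd=2; 2÷2/64÷2 = 1/32

P(bbggCC) = 1/32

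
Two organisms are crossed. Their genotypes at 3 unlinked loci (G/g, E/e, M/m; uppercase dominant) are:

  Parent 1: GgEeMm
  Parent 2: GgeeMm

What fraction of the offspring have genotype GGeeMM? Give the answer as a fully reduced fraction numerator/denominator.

GgEeMm gametes: GEM×1, GEm×1, GeM×1, Gem×1, gEM×1, gEm×1, geM×1, gem×1
GgeeMm gametes: GeM×2, Gem×2, geM×2, gem×2
GgEeMm×GgeeMm grid (8·8=64): GGEeMM=2 GGEeMm=4 GGEemm=2 GGeeMM=2 GGeeMm=4 GGeemm=2 GgEeMM=4 GgEeMm=8 GgEemm=4 GgeeMM=4 GgeeMm=8 Ggeemm=4 ggEeMM=2 ggEeMm=4 ggEemm=2 ggeeMM=2 ggeeMm=4 ggeemm=2
GGeeMM hits 2/64; gcd=2; 2÷2/64÷2 = 1/32

P(GGeeMM) = 1/32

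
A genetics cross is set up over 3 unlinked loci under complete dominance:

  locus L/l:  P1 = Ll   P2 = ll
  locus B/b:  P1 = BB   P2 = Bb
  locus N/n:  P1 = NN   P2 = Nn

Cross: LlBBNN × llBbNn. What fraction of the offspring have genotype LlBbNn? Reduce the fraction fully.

P(LlBbNn) = 1/8

LlBBNN gametes: LBN×4, lBN×4
llBbNn gametes: lBN×2, lBn×2, lbN×2, lbn×2
LlBBNN×llBbNn grid (8·8=64): LlBBNN=8 LlBBNn=8 LlBbNN=8 LlBbNn=8 llBBNN=8 llBBNn=8 llBbNN=8 llBbNn=8
LlBbNn hits 8/64; gcd=8; 8÷8/64÷8 = 1/8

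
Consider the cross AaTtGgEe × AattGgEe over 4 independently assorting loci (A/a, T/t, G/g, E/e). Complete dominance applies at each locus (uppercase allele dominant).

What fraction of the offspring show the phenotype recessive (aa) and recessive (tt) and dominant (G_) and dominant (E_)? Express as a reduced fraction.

P(aa tt G_ E_) = 9/128

AaTtGgEe gametes: ATGE×1, ATGe×1, ATgE×1, ATge×1, AtGE×1, AtGe×1, AtgE×1, Atge×1, aTGE×1, aTGe×1, aTgE×1, aTge×1, atGE×1, atGe×1, atgE×1, atge×1
AattGgEe gametes: AtGE×2, AtGe×2, AtgE×2, Atge×2, atGE×2, atGe×2, atgE×2, atge×2
AaTtGgEe×AattGgEe grid (16·16=256): AATtGGEE=2 AATtGGEe=4 AATtGGee=2 AATtGgEE=4 AATtGgEe=8 AATtGgee=4 AATtggEE=2 AATtggEe=4 AATtggee=2 AAttGGEE=2 AAttGGEe=4 AAttGGee=2 AAttGgEE=4 AAttGgEe=8 AAttGgee=4 AAttggEE=2 AAttggEe=4 AAttggee=2 AaTtGGEE=4 AaTtGGEe=8 AaTtGGee=4 AaTtGgEE=8 AaTtGgEe=16 AaTtGgee=8 AaTtggEE=4 AaTtggEe=8 AaTtggee=4 AattGGEE=4 AattGGEe=8 AattGGee=4 AattGgEE=8 AattGgEe=16 AattGgee=8 AattggEE=4 AattggEe=8 Aattggee=4 aaTtGGEE=2 aaTtGGEe=4 aaTtGGee=2 aaTtGgEE=4 aaTtGgEe=8 aaTtGgee=4 aaTtggEE=2 aaTtggEe=4 aaTtggee=2 aattGGEE=2 aattGGEe=4 aattGGee=2 aattGgEE=4 aattGgEe=8 aattGgee=4 aattggEE=2 aattggEe=4 aattggee=2
aa tt G_ E_ hits 18/256; gcd=2; 18÷2/256÷2 = 9/128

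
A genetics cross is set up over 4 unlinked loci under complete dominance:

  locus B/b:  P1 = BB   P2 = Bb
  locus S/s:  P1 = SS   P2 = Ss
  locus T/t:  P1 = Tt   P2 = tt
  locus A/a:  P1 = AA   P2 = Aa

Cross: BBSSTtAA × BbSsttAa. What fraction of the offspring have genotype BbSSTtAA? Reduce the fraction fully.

BBSSTtAA gametes: BSTA×8, BStA×8
BbSsttAa gametes: BStA×2, BSta×2, BstA×2, Bsta×2, bStA×2, bSta×2, bstA×2, bsta×2
BBSSTtAA×BbSsttAa grid (16·16=256): BBSSTtAA=16 BBSSTtAa=16 BBSSttAA=16 BBSSttAa=16 BBSsTtAA=16 BBSsTtAa=16 BBSsttAA=16 BBSsttAa=16 BbSSTtAA=16 BbSSTtAa=16 BbSSttAA=16 BbSSttAa=16 BbSsTtAA=16 BbSsTtAa=16 BbSsttAA=16 BbSsttAa=16
BbSSTtAA hits 16/256; gcd=16; 16÷16/256÷16 = 1/16

P(BbSSTtAA) = 1/16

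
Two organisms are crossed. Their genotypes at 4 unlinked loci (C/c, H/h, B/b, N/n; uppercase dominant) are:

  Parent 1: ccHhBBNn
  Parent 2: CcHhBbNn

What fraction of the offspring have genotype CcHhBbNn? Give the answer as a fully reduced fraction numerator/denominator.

ccHhBBNn gametes: cHBN×4, cHBn×4, chBN×4, chBn×4
CcHhBbNn gametes: CHBN×1, CHBn×1, CHbN×1, CHbn×1, ChBN×1, ChBn×1, ChbN×1, Chbn×1, cHBN×1, cHBn×1, cHbN×1, cHbn×1, chBN×1, chBn×1, chbN×1, chbn×1
ccHhBBNn×CcHhBbNn grid (16·16=256): CcHHBBNN=4 CcHHBBNn=8 CcHHBBnn=4 CcHHBbNN=4 CcHHBbNn=8 CcHHBbnn=4 CcHhBBNN=8 CcHhBBNn=16 CcHhBBnn=8 CcHhBbNN=8 CcHhBbNn=16 CcHhBbnn=8 CchhBBNN=4 CchhBBNn=8 CchhBBnn=4 CchhBbNN=4 CchhBbNn=8 CchhBbnn=4 ccHHBBNN=4 ccHHBBNn=8 ccHHBBnn=4 ccHHBbNN=4 ccHHBbNn=8 ccHHBbnn=4 ccHhBBNN=8 ccHhBBNn=16 ccHhBBnn=8 ccHhBbNN=8 ccHhBbNn=16 ccHhBbnn=8 cchhBBNN=4 cchhBBNn=8 cchhBBnn=4 cchhBbNN=4 cchhBbNn=8 cchhBbnn=4
CcHhBbNn hits 16/256; gcd=16; 16÷16/256÷16 = 1/16

P(CcHhBbNn) = 1/16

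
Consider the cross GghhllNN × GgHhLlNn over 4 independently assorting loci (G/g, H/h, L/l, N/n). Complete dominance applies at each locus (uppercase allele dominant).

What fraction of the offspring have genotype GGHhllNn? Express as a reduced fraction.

GghhllNN gametes: GhlN×8, ghlN×8
GgHhLlNn gametes: GHLN×1, GHLn×1, GHlN×1, GHln×1, GhLN×1, GhLn×1, GhlN×1, Ghln×1, gHLN×1, gHLn×1, gHlN×1, gHln×1, ghLN×1, ghLn×1, ghlN×1, ghln×1
GghhllNN×GgHhLlNn grid (16·16=256): GGHhLlNN=8 GGHhLlNn=8 GGHhllNN=8 GGHhllNn=8 GGhhLlNN=8 GGhhLlNn=8 GGhhllNN=8 GGhhllNn=8 GgHhLlNN=16 GgHhLlNn=16 GgHhllNN=16 GgHhllNn=16 GghhLlNN=16 GghhLlNn=16 GghhllNN=16 GghhllNn=16 ggHhLlNN=8 ggHhLlNn=8 ggHhllNN=8 ggHhllNn=8 gghhLlNN=8 gghhLlNn=8 gghhllNN=8 gghhllNn=8
GGHhllNn hits 8/256; gcd=8; 8÷8/256÷8 = 1/32

P(GGHhllNn) = 1/32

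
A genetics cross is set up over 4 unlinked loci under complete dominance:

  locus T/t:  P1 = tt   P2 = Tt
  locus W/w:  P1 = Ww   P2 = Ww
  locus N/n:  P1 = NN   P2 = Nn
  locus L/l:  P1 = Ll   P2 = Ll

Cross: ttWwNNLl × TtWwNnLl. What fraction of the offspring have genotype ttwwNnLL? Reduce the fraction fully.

ttWwNNLl gametes: tWNL×4, tWNl×4, twNL×4, twNl×4
TtWwNnLl gametes: TWNL×1, TWNl×1, TWnL×1, TWnl×1, TwNL×1, TwNl×1, TwnL×1, Twnl×1, tWNL×1, tWNl×1, tWnL×1, tWnl×1, twNL×1, twNl×1, twnL×1, twnl×1
ttWwNNLl×TtWwNnLl grid (16·16=256): TtWWNNLL=4 TtWWNNLl=8 TtWWNNll=4 TtWWNnLL=4 TtWWNnLl=8 TtWWNnll=4 TtWwNNLL=8 TtWwNNLl=16 TtWwNNll=8 TtWwNnLL=8 TtWwNnLl=16 TtWwNnll=8 TtwwNNLL=4 TtwwNNLl=8 TtwwNNll=4 TtwwNnLL=4 TtwwNnLl=8 TtwwNnll=4 ttWWNNLL=4 ttWWNNLl=8 ttWWNNll=4 ttWWNnLL=4 ttWWNnLl=8 ttWWNnll=4 ttWwNNLL=8 ttWwNNLl=16 ttWwNNll=8 ttWwNnLL=8 ttWwNnLl=16 ttWwNnll=8 ttwwNNLL=4 ttwwNNLl=8 ttwwNNll=4 ttwwNnLL=4 ttwwNnLl=8 ttwwNnll=4
ttwwNnLL hits 4/256; gcd=4; 4÷4/256÷4 = 1/64

P(ttwwNnLL) = 1/64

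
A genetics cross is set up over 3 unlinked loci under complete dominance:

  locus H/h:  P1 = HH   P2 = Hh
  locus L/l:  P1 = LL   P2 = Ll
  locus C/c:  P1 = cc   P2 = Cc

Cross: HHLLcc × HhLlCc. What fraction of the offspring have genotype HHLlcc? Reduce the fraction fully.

HHLLcc gametes: HLc×8
HhLlCc gametes: HLC×1, HLc×1, HlC×1, Hlc×1, hLC×1, hLc×1, hlC×1, hlc×1
HHLLcc×HhLlCc grid (8·8=64): HHLLCc=8 HHLLcc=8 HHLlCc=8 HHLlcc=8 HhLLCc=8 HhLLcc=8 HhLlCc=8 HhLlcc=8
HHLlcc hits 8/64; gcd=8; 8÷8/64÷8 = 1/8

P(HHLlcc) = 1/8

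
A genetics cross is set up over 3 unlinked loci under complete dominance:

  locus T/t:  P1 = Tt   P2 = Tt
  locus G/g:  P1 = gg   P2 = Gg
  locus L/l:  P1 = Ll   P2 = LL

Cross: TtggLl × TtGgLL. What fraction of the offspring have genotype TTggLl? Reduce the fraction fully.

P(TTggLl) = 1/16

TtggLl gametes: TgL×2, Tgl×2, tgL×2, tgl×2
TtGgLL gametes: TGL×2, TgL×2, tGL×2, tgL×2
TtggLl×TtGgLL grid (8·8=64): TTGgLL=4 TTGgLl=4 TTggLL=4 TTggLl=4 TtGgLL=8 TtGgLl=8 TtggLL=8 TtggLl=8 ttGgLL=4 ttGgLl=4 ttggLL=4 ttggLl=4
TTggLl hits 4/64; gcd=4; 4÷4/64÷4 = 1/16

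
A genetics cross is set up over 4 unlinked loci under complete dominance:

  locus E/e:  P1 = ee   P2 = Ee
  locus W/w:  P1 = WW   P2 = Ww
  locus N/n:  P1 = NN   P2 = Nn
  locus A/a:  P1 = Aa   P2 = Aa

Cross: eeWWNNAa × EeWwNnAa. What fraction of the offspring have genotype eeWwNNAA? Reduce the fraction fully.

P(eeWwNNAA) = 1/32

eeWWNNAa gametes: eWNA×8, eWNa×8
EeWwNnAa gametes: EWNA×1, EWNa×1, EWnA×1, EWna×1, EwNA×1, EwNa×1, EwnA×1, Ewna×1, eWNA×1, eWNa×1, eWnA×1, eWna×1, ewNA×1, ewNa×1, ewnA×1, ewna×1
eeWWNNAa×EeWwNnAa grid (16·16=256): EeWWNNAA=8 EeWWNNAa=16 EeWWNNaa=8 EeWWNnAA=8 EeWWNnAa=16 EeWWNnaa=8 EeWwNNAA=8 EeWwNNAa=16 EeWwNNaa=8 EeWwNnAA=8 EeWwNnAa=16 EeWwNnaa=8 eeWWNNAA=8 eeWWNNAa=16 eeWWNNaa=8 eeWWNnAA=8 eeWWNnAa=16 eeWWNnaa=8 eeWwNNAA=8 eeWwNNAa=16 eeWwNNaa=8 eeWwNnAA=8 eeWwNnAa=16 eeWwNnaa=8
eeWwNNAA hits 8/256; gcd=8; 8÷8/256÷8 = 1/32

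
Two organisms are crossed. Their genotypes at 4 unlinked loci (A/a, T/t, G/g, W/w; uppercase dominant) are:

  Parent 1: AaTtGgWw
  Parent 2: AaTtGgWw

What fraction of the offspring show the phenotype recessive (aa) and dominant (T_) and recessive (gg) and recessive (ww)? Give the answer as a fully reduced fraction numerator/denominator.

AaTtGgWw gametes: ATGW×1, ATGw×1, ATgW×1, ATgw×1, AtGW×1, AtGw×1, AtgW×1, Atgw×1, aTGW×1, aTGw×1, aTgW×1, aTgw×1, atGW×1, atGw×1, atgW×1, atgw×1
AaTtGgWw gametes: ATGW×1, ATGw×1, ATgW×1, ATgw×1, AtGW×1, AtGw×1, AtgW×1, Atgw×1, aTGW×1, aTGw×1, aTgW×1, aTgw×1, atGW×1, atGw×1, atgW×1, atgw×1
AaTtGgWw×AaTtGgWw grid (16·16=256): AATTGGWW=1 AATTGGWw=2 AATTGGww=1 AATTGgWW=2 AATTGgWw=4 AATTGgww=2 AATTggWW=1 AATTggWw=2 AATTggww=1 AATtGGWW=2 AATtGGWw=4 AATtGGww=2 AATtGgWW=4 AATtGgWw=8 AATtGgww=4 AATtggWW=2 AATtggWw=4 AATtggww=2 AAttGGWW=1 AAttGGWw=2 AAttGGww=1 AAttGgWW=2 AAttGgWw=4 AAttGgww=2 AAttggWW=1 AAttggWw=2 AAttggww=1 AaTTGGWW=2 AaTTGGWw=4 AaTTGGww=2 AaTTGgWW=4 AaTTGgWw=8 AaTTGgww=4 AaTTggWW=2 AaTTggWw=4 AaTTggww=2 AaTtGGWW=4 AaTtGGWw=8 AaTtGGww=4 AaTtGgWW=8 AaTtGgWw=16 AaTtGgww=8 AaTtggWW=4 AaTtggWw=8 AaTtggww=4 AattGGWW=2 AattGGWw=4 AattGGww=2 AattGgWW=4 AattGgWw=8 AattGgww=4 AattggWW=2 AattggWw=4 Aattggww=2 aaTTGGWW=1 aaTTGGWw=2 aaTTGGww=1 aaTTGgWW=2 aaTTGgWw=4 aaTTGgww=2 aaTTggWW=1 aaTTggWw=2 aaTTggww=1 aaTtGGWW=2 aaTtGGWw=4 aaTtGGww=2 aaTtGgWW=4 aaTtGgWw=8 aaTtGgww=4 aaTtggWW=2 aaTtggWw=4 aaTtggww=2 aattGGWW=1 aattGGWw=2 aattGGww=1 aattGgWW=2 aattGgWw=4 aattGgww=2 aattggWW=1 aattggWw=2 aattggww=1
aa T_ gg ww hits 3/256; gcd=1; 3÷1/256÷1 = 3/256

P(aa T_ gg ww) = 3/256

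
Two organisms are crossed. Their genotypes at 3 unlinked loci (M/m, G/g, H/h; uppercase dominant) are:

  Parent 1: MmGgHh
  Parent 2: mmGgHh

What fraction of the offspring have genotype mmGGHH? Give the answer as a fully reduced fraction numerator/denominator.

MmGgHh gametes: MGH×1, MGh×1, MgH×1, Mgh×1, mGH×1, mGh×1, mgH×1, mgh×1
mmGgHh gametes: mGH×2, mGh×2, mgH×2, mgh×2
MmGgHh×mmGgHh grid (8·8=64): MmGGHH=2 MmGGHh=4 MmGGhh=2 MmGgHH=4 MmGgHh=8 MmGghh=4 MmggHH=2 MmggHh=4 Mmgghh=2 mmGGHH=2 mmGGHh=4 mmGGhh=2 mmGgHH=4 mmGgHh=8 mmGghh=4 mmggHH=2 mmggHh=4 mmgghh=2
mmGGHH hits 2/64; gcd=2; 2÷2/64÷2 = 1/32

P(mmGGHH) = 1/32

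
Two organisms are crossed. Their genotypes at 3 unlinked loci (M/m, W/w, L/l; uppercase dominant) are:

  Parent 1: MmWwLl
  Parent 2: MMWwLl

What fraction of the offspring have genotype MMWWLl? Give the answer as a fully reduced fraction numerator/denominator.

P(MMWWLl) = 1/16

MmWwLl gametes: MWL×1, MWl×1, MwL×1, Mwl×1, mWL×1, mWl×1, mwL×1, mwl×1
MMWwLl gametes: MWL×2, MWl×2, MwL×2, Mwl×2
MmWwLl×MMWwLl grid (8·8=64): MMWWLL=2 MMWWLl=4 MMWWll=2 MMWwLL=4 MMWwLl=8 MMWwll=4 MMwwLL=2 MMwwLl=4 MMwwll=2 MmWWLL=2 MmWWLl=4 MmWWll=2 MmWwLL=4 MmWwLl=8 MmWwll=4 MmwwLL=2 MmwwLl=4 Mmwwll=2
MMWWLl hits 4/64; gcd=4; 4÷4/64÷4 = 1/16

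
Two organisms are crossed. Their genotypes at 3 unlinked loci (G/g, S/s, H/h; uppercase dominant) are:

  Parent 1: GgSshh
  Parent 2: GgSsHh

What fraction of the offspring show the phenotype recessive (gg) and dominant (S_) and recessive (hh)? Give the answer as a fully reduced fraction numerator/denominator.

P(gg S_ hh) = 3/32

GgSshh gametes: GSh×2, Gsh×2, gSh×2, gsh×2
GgSsHh gametes: GSH×1, GSh×1, GsH×1, Gsh×1, gSH×1, gSh×1, gsH×1, gsh×1
GgSshh×GgSsHh grid (8·8=64): GGSSHh=2 GGSShh=2 GGSsHh=4 GGSshh=4 GGssHh=2 GGsshh=2 GgSSHh=4 GgSShh=4 GgSsHh=8 GgSshh=8 GgssHh=4 Ggsshh=4 ggSSHh=2 ggSShh=2 ggSsHh=4 ggSshh=4 ggssHh=2 ggsshh=2
gg S_ hh hits 6/64; gcd=2; 6÷2/64÷2 = 3/32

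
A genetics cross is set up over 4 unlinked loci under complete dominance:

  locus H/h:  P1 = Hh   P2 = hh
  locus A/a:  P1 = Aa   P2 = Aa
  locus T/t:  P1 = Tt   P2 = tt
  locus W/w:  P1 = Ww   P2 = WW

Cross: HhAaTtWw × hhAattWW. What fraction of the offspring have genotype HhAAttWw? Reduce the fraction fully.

HhAaTtWw gametes: HATW×1, HATw×1, HAtW×1, HAtw×1, HaTW×1, HaTw×1, HatW×1, Hatw×1, hATW×1, hATw×1, hAtW×1, hAtw×1, haTW×1, haTw×1, hatW×1, hatw×1
hhAattWW gametes: hAtW×8, hatW×8
HhAaTtWw×hhAattWW grid (16·16=256): HhAATtWW=8 HhAATtWw=8 HhAAttWW=8 HhAAttWw=8 HhAaTtWW=16 HhAaTtWw=16 HhAattWW=16 HhAattWw=16 HhaaTtWW=8 HhaaTtWw=8 HhaattWW=8 HhaattWw=8 hhAATtWW=8 hhAATtWw=8 hhAAttWW=8 hhAAttWw=8 hhAaTtWW=16 hhAaTtWw=16 hhAattWW=16 hhAattWw=16 hhaaTtWW=8 hhaaTtWw=8 hhaattWW=8 hhaattWw=8
HhAAttWw hits 8/256; gcd=8; 8÷8/256÷8 = 1/32

P(HhAAttWw) = 1/32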